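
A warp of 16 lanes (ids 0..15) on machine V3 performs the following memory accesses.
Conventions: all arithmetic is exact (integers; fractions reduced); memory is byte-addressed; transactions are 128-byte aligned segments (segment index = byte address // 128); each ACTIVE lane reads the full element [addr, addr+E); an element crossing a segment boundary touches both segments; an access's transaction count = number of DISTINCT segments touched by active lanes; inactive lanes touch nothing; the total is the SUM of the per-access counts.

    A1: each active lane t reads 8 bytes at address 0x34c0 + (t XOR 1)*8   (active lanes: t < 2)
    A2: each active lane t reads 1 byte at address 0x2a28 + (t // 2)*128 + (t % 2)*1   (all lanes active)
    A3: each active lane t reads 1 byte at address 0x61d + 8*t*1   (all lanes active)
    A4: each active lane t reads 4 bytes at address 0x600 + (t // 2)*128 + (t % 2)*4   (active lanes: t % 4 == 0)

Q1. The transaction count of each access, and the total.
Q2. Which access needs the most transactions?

A1: 1 transaction
A2: 8 transactions
A3: 2 transactions
A4: 4 transactions

Answer: 1,8,2,4; total 15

Answer: A2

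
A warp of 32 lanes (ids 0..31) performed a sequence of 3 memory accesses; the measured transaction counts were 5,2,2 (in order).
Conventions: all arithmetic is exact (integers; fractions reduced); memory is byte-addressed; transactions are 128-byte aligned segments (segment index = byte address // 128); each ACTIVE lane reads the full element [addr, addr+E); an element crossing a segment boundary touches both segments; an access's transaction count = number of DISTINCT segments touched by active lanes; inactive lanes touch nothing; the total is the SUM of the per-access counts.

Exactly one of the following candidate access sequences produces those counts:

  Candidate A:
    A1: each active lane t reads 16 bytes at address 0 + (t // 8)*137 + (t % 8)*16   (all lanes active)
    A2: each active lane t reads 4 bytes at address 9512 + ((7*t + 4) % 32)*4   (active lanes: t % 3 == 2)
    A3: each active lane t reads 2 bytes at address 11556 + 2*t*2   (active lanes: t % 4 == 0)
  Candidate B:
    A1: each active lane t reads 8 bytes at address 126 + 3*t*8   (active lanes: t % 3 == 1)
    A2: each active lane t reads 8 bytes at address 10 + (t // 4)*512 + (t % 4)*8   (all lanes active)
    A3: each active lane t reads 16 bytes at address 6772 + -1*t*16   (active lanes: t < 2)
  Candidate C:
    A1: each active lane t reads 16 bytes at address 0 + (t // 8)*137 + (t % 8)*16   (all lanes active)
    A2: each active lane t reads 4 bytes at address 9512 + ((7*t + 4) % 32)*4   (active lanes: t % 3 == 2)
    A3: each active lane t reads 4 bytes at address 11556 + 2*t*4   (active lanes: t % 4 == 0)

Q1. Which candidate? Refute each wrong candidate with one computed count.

B: A1 gives 6 transactions, not 5
C: A3 gives 3 transactions, not 2
A: all counts match (5,2,2)

Answer: A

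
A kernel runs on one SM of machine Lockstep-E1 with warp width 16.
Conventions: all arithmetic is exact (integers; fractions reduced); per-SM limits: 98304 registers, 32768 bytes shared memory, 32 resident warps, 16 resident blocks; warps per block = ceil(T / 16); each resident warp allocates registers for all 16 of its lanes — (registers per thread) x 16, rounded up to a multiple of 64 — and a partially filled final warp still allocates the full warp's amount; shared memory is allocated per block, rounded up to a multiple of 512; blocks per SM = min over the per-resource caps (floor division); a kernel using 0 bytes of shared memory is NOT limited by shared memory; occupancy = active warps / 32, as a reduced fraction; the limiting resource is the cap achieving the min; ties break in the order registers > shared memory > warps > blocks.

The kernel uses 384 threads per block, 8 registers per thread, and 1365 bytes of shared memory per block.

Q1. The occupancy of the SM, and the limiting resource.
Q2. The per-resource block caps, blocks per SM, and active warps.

Answer: occupancy 3/4, limited by warps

registers: 32 blocks
shared memory: 21 blocks
warps: 1 block
blocks: 16 blocks

Answer: 1 block, 24 active warps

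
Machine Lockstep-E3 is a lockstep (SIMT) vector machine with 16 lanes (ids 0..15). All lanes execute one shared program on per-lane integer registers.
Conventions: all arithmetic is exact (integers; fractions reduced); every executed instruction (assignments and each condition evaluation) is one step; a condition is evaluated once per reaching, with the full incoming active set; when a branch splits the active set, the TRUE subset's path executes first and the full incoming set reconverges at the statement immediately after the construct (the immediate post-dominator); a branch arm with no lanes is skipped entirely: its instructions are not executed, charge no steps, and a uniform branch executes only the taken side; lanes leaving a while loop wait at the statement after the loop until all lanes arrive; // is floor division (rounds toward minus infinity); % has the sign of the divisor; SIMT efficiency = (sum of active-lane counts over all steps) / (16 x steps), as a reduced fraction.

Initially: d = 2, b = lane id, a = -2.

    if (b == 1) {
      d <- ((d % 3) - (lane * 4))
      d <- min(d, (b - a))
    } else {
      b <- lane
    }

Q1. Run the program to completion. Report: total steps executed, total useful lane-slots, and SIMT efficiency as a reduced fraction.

Answer: 4 steps, 33 useful, 33/64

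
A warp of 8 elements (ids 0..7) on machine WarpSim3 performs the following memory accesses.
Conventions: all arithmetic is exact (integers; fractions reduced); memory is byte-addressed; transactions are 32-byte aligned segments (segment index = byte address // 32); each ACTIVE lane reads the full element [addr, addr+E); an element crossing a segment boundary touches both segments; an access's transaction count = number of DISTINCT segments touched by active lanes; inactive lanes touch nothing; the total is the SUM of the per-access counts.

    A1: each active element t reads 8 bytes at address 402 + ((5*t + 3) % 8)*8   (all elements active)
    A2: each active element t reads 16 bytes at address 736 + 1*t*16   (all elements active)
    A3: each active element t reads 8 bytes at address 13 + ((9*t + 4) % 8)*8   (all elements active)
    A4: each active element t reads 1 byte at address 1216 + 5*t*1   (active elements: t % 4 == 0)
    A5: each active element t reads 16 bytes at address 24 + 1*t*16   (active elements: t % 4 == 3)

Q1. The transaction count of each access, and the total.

A1: 3 transactions
A2: 4 transactions
A3: 3 transactions
A4: 1 transaction
A5: 2 transactions

Answer: 3,4,3,1,2; total 13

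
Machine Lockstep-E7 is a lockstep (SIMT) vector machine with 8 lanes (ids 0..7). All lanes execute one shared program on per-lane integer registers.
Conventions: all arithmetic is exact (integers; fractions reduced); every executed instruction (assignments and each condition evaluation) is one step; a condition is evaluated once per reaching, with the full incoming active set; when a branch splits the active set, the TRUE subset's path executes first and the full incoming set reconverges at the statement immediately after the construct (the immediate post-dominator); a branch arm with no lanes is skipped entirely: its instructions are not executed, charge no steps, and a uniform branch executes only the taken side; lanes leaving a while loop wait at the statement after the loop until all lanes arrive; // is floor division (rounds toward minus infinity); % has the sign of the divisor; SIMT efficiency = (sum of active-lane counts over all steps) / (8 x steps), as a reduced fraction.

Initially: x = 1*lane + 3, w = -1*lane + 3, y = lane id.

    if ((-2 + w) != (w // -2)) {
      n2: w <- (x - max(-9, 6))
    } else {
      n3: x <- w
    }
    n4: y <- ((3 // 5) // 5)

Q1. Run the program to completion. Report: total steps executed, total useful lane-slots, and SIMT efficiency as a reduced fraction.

Answer: 4 steps, 24 useful, 3/4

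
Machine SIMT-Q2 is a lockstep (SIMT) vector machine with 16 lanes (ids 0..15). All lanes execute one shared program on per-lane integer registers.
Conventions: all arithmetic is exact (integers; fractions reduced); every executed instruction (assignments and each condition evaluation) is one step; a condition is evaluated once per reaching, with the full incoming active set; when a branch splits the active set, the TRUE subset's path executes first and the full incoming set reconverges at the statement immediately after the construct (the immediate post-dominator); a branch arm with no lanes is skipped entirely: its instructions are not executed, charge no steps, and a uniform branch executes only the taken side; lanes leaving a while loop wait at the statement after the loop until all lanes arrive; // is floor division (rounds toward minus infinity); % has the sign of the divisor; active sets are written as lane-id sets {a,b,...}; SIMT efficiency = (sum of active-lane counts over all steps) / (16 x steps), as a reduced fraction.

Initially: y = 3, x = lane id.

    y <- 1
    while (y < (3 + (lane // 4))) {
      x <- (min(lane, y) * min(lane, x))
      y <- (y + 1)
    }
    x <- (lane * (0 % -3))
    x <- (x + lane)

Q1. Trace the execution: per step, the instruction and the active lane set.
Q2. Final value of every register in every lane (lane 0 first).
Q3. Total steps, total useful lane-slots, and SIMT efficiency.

step 0: y <- 1                       {0,1,2,3,4,5,6,7,8,9,10,11,12,13,14,15}
step 1: eval (y < (3 + (lane // 4))) {0,1,2,3,4,5,6,7,8,9,10,11,12,13,14,15}
step 2: x <- (min(lane, y) * min(lane, x)) {0,1,2,3,4,5,6,7,8,9,10,11,12,13,14,15}
step 3: y <- (y + 1)                 {0,1,2,3,4,5,6,7,8,9,10,11,12,13,14,15}
step 4: eval (y < (3 + (lane // 4))) {0,1,2,3,4,5,6,7,8,9,10,11,12,13,14,15}
step 5: x <- (min(lane, y) * min(lane, x)) {0,1,2,3,4,5,6,7,8,9,10,11,12,13,14,15}
step 6: y <- (y + 1)                 {0,1,2,3,4,5,6,7,8,9,10,11,12,13,14,15}
step 7: eval (y < (3 + (lane // 4))) {0,1,2,3,4,5,6,7,8,9,10,11,12,13,14,15}
step 8: x <- (min(lane, y) * min(lane, x)) {4,5,6,7,8,9,10,11,12,13,14,15}
step 9: y <- (y + 1)                 {4,5,6,7,8,9,10,11,12,13,14,15}
step 10: eval (y < (3 + (lane // 4))) {4,5,6,7,8,9,10,11,12,13,14,15}
step 11: x <- (min(lane, y) * min(lane, x)) {8,9,10,11,12,13,14,15}
step 12: y <- (y + 1)                 {8,9,10,11,12,13,14,15}
step 13: eval (y < (3 + (lane // 4))) {8,9,10,11,12,13,14,15}
step 14: x <- (min(lane, y) * min(lane, x)) {12,13,14,15}
step 15: y <- (y + 1)                 {12,13,14,15}
step 16: eval (y < (3 + (lane // 4))) {12,13,14,15}
step 17: x <- (lane * (0 % -3))       {0,1,2,3,4,5,6,7,8,9,10,11,12,13,14,15}
step 18: x <- (x + lane)              {0,1,2,3,4,5,6,7,8,9,10,11,12,13,14,15}

Answer: 19 steps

y: 3,3,3,3,4,4,4,4,5,5,5,5,6,6,6,6
x: 0,1,2,3,4,5,6,7,8,9,10,11,12,13,14,15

steps = 19; useful = 232; efficiency = 232/304 = 29/38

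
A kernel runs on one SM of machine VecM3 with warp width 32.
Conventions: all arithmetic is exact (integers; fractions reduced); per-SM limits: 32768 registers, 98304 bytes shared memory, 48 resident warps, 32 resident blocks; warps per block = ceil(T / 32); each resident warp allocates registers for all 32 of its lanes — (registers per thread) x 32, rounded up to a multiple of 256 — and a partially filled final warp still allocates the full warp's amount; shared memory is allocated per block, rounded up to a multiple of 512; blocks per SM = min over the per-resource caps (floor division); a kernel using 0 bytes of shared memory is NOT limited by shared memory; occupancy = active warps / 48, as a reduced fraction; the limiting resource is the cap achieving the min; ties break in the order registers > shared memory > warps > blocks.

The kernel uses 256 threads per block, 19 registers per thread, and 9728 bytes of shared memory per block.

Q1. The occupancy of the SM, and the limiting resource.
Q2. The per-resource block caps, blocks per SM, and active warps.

Answer: occupancy 5/6, limited by registers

registers: 5 blocks
shared memory: 10 blocks
warps: 6 blocks
blocks: 32 blocks

Answer: 5 blocks, 40 active warps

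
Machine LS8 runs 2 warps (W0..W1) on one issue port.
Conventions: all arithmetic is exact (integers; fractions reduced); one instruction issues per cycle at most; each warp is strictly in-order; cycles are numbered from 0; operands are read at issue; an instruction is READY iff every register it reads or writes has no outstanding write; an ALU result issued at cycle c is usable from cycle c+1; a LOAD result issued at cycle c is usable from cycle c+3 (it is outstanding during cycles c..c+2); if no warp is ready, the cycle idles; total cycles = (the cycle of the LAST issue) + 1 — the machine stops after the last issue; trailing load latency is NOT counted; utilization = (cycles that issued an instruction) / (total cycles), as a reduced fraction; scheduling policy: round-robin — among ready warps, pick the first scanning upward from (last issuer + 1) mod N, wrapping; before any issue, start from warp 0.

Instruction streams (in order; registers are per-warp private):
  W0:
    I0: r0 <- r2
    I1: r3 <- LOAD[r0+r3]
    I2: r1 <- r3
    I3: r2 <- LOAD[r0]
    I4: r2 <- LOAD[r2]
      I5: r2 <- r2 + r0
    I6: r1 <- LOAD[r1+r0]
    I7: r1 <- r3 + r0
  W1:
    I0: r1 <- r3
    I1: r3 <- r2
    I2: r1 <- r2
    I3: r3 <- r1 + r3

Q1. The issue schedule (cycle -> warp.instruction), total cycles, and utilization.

cycle 0: W0.I0
cycle 1: W1.I0
cycle 2: W0.I1
cycle 3: W1.I1
cycle 4: W1.I2
cycle 5: W0.I2
cycle 6: W1.I3
cycle 7: W0.I3
cycle 8: idle
cycle 9: idle
cycle 10: W0.I4
cycle 11: idle
cycle 12: idle
cycle 13: W0.I5
cycle 14: W0.I6
cycle 15: idle
cycle 16: idle
cycle 17: W0.I7

Answer: 18 cycles, utilization 2/3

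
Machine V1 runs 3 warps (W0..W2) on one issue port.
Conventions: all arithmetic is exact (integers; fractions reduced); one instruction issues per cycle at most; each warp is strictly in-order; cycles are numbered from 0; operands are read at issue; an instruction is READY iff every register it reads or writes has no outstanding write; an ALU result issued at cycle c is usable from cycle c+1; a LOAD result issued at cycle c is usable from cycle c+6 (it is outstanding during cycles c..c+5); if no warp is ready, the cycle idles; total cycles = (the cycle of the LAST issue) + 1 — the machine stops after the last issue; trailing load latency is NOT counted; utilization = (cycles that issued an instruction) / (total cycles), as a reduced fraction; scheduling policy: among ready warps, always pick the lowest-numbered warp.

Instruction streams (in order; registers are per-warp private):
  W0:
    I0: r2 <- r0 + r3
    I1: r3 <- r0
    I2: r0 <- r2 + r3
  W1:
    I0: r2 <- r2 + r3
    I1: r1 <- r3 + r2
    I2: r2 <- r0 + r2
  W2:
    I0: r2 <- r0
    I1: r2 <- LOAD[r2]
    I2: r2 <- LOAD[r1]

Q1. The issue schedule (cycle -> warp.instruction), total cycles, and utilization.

cycle 0: W0.I0
cycle 1: W0.I1
cycle 2: W0.I2
cycle 3: W1.I0
cycle 4: W1.I1
cycle 5: W1.I2
cycle 6: W2.I0
cycle 7: W2.I1
cycle 8: idle
cycle 9: idle
cycle 10: idle
cycle 11: idle
cycle 12: idle
cycle 13: W2.I2

Answer: 14 cycles, utilization 9/14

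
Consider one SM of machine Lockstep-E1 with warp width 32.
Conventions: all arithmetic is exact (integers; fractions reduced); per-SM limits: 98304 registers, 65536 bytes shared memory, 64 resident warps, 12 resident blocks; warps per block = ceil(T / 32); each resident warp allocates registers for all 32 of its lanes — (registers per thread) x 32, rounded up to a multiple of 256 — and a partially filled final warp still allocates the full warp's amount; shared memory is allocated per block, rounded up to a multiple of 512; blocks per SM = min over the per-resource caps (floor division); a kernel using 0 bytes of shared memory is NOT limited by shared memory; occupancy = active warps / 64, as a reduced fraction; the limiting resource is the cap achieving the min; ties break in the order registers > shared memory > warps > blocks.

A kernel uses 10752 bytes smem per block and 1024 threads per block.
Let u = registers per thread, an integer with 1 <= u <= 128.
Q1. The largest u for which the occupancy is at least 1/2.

Answer: u = 96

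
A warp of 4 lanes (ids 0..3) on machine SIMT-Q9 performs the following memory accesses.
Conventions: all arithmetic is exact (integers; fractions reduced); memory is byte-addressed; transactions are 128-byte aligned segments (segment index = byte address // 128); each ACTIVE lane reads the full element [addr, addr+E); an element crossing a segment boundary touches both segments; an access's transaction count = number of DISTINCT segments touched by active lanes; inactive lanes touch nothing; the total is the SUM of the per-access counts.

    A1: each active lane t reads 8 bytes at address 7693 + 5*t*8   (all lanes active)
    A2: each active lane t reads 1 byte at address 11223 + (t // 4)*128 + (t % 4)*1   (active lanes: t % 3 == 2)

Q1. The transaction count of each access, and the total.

A1: 2 transactions
A2: 1 transaction

Answer: 2,1; total 3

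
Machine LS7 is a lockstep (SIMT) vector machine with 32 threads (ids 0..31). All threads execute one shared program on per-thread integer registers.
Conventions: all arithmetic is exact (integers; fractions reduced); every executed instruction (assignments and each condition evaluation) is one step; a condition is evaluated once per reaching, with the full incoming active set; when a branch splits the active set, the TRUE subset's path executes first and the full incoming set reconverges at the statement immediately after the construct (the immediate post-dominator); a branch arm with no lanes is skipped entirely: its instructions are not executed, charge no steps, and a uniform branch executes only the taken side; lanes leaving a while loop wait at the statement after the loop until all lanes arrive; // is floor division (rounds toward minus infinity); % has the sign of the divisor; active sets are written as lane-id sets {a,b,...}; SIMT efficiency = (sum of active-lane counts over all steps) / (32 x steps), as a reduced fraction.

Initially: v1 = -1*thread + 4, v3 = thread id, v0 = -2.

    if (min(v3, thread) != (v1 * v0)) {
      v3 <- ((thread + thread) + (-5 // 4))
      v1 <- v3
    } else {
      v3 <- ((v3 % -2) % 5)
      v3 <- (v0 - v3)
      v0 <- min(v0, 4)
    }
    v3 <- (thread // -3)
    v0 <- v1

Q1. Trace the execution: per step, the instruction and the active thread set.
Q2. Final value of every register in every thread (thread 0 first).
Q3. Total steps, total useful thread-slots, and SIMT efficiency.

step 0: eval (min(v3, thread) != (v1 * v0)) {0,1,2,3,4,5,6,7,8,9,10,11,12,13,14,15,16,17,18,19,20,21,22,23,24,25,26,27,28,29,30,31}
step 1: v3 <- ((thread + thread) + (-5 // 4)) {0,1,2,3,4,5,6,7,9,10,11,12,13,14,15,16,17,18,19,20,21,22,23,24,25,26,27,28,29,30,31}
step 2: v1 <- v3                     {0,1,2,3,4,5,6,7,9,10,11,12,13,14,15,16,17,18,19,20,21,22,23,24,25,26,27,28,29,30,31}
step 3: v3 <- ((v3 % -2) % 5)        {8}
step 4: v3 <- (v0 - v3)              {8}
step 5: v0 <- min(v0, 4)             {8}
step 6: v3 <- (thread // -3)         {0,1,2,3,4,5,6,7,8,9,10,11,12,13,14,15,16,17,18,19,20,21,22,23,24,25,26,27,28,29,30,31}
step 7: v0 <- v1                     {0,1,2,3,4,5,6,7,8,9,10,11,12,13,14,15,16,17,18,19,20,21,22,23,24,25,26,27,28,29,30,31}

Answer: 8 steps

v1: -2,0,2,4,6,8,10,12,-4,16,18,20,22,24,26,28,30,32,34,36,38,40,42,44,46,48,50,52,54,56,58,60
v3: 0,-1,-1,-1,-2,-2,-2,-3,-3,-3,-4,-4,-4,-5,-5,-5,-6,-6,-6,-7,-7,-7,-8,-8,-8,-9,-9,-9,-10,-10,-10,-11
v0: -2,0,2,4,6,8,10,12,-4,16,18,20,22,24,26,28,30,32,34,36,38,40,42,44,46,48,50,52,54,56,58,60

steps = 8; useful = 161; efficiency = 161/256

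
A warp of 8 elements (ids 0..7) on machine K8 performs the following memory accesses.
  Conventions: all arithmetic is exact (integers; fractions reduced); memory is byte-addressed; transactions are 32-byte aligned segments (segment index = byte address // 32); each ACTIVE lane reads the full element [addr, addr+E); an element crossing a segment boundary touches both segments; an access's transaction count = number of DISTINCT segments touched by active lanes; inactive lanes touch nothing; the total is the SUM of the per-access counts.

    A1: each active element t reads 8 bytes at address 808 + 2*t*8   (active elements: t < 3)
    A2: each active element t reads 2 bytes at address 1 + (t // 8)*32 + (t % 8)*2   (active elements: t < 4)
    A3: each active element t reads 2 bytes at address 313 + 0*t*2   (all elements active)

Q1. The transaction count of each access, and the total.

A1: 2 transactions
A2: 1 transaction
A3: 1 transaction

Answer: 2,1,1; total 4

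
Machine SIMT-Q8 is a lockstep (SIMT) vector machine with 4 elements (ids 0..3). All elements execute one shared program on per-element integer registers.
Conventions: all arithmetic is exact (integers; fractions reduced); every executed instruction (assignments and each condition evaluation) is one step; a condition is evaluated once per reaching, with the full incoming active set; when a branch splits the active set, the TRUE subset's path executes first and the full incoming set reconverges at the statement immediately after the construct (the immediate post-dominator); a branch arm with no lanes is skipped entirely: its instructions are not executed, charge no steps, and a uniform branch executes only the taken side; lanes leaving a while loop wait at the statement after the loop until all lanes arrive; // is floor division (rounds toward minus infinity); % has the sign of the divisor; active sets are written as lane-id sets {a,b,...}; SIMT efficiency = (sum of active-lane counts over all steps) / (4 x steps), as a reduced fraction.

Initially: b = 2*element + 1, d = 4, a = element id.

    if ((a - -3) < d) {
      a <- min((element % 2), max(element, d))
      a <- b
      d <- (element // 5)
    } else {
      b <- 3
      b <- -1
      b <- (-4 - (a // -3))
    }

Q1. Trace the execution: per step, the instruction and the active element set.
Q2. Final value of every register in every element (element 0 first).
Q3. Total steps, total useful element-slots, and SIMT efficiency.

step 0: eval ((a - -3) < d)          {0,1,2,3}
step 1: a <- min((element % 2), max(element, d)) {0}
step 2: a <- b                       {0}
step 3: d <- (element // 5)          {0}
step 4: b <- 3                       {1,2,3}
step 5: b <- -1                      {1,2,3}
step 6: b <- (-4 - (a // -3))        {1,2,3}

Answer: 7 steps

b: 1,-3,-3,-3
d: 0,4,4,4
a: 1,1,2,3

steps = 7; useful = 16; efficiency = 16/28 = 4/7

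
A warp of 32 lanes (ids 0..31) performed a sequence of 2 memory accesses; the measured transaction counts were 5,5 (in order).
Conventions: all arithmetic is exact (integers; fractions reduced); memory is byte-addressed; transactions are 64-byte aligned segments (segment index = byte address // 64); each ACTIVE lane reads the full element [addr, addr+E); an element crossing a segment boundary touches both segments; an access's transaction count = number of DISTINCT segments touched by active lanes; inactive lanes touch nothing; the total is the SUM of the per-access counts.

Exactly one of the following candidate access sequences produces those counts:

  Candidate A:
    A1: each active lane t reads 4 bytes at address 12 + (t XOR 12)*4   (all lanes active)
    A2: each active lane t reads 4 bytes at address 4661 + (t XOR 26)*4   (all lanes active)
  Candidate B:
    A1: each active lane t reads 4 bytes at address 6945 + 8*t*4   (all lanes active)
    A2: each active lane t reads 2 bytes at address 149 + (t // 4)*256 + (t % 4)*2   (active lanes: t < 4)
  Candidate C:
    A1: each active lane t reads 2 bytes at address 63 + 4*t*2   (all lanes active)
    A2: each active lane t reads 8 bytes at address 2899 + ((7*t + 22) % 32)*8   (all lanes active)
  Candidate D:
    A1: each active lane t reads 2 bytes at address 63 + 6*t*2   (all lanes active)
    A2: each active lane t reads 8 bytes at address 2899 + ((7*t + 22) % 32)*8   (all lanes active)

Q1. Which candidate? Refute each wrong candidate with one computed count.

A: A1 gives 3 transactions, not 5
B: A1 gives 17 transactions, not 5
D: A1 gives 7 transactions, not 5
C: all counts match (5,5)

Answer: C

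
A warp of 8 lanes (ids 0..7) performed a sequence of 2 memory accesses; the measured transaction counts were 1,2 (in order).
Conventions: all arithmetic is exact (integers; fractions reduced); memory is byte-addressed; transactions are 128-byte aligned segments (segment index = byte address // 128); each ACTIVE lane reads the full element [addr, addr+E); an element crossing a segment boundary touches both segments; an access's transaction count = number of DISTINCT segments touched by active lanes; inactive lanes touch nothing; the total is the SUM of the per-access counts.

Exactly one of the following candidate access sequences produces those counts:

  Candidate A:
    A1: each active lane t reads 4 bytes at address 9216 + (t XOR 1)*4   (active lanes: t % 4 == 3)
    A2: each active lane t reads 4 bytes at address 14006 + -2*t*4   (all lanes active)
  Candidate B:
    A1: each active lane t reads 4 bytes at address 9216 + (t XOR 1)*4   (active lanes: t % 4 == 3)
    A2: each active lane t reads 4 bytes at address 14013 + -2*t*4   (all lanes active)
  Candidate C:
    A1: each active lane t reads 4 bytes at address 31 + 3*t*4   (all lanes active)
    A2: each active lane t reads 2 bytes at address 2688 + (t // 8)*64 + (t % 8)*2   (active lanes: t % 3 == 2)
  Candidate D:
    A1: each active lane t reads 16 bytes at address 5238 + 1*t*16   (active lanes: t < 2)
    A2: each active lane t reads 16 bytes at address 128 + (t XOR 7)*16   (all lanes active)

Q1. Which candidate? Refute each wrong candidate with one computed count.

B: A2 gives 1 transaction, not 2
C: A2 gives 1 transaction, not 2
D: A1 gives 2 transactions, not 1
A: all counts match (1,2)

Answer: A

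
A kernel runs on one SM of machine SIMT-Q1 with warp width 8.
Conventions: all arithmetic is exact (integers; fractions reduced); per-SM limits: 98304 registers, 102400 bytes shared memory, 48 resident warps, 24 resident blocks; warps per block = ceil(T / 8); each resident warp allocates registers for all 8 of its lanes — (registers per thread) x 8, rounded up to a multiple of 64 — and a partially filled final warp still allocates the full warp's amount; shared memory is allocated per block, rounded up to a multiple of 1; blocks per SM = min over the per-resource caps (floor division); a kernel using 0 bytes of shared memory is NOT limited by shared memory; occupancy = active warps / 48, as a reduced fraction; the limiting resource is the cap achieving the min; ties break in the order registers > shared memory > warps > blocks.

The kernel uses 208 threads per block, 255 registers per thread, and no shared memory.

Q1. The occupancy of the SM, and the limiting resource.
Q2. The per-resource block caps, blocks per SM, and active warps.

Answer: occupancy 13/24, limited by registers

registers: 1 block
shared memory: no limit (kernel uses none)
warps: 1 block
blocks: 24 blocks

Answer: 1 block, 26 active warps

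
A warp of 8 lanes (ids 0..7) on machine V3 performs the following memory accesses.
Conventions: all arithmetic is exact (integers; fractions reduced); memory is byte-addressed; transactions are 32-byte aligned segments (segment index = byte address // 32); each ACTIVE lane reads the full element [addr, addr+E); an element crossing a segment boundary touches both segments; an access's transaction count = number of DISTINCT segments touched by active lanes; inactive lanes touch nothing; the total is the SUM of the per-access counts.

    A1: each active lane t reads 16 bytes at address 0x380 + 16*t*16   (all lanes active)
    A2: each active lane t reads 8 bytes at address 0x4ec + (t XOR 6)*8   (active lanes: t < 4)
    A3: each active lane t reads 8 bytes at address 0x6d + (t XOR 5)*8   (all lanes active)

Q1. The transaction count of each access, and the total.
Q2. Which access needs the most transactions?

A1: 8 transactions
A2: 2 transactions
A3: 3 transactions

Answer: 8,2,3; total 13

Answer: A1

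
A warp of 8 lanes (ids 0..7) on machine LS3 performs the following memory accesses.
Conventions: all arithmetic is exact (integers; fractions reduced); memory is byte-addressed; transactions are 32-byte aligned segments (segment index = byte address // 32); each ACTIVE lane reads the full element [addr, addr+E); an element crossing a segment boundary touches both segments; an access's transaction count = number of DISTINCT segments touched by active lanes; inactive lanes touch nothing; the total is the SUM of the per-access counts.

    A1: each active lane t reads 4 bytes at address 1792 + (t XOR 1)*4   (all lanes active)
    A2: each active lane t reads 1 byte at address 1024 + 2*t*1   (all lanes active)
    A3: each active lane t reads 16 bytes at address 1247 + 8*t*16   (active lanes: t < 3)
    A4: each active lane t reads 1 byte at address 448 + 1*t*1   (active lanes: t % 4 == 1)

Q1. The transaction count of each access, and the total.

A1: 1 transaction
A2: 1 transaction
A3: 6 transactions
A4: 1 transaction

Answer: 1,1,6,1; total 9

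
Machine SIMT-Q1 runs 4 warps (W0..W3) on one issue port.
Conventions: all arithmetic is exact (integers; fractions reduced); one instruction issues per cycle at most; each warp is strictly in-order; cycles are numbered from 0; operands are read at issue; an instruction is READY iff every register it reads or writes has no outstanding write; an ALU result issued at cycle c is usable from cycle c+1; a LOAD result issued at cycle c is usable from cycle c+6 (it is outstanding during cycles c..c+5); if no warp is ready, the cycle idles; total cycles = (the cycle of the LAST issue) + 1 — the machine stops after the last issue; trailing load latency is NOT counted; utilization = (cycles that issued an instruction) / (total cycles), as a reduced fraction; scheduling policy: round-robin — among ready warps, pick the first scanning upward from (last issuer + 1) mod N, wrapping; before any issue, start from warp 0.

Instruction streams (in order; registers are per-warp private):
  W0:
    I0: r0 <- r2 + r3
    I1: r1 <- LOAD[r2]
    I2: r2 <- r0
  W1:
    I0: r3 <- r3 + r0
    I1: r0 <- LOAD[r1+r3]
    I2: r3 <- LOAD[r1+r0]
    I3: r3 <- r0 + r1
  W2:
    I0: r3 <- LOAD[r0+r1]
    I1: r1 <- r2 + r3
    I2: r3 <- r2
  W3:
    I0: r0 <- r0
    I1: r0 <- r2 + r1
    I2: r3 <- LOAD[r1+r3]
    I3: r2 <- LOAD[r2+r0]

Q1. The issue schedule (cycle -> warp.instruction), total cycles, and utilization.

cycle 0: W0.I0
cycle 1: W1.I0
cycle 2: W2.I0
cycle 3: W3.I0
cycle 4: W0.I1
cycle 5: W1.I1
cycle 6: W3.I1
cycle 7: W0.I2
cycle 8: W2.I1
cycle 9: W3.I2
cycle 10: W2.I2
cycle 11: W3.I3
cycle 12: W1.I2
cycle 13: idle
cycle 14: idle
cycle 15: idle
cycle 16: idle
cycle 17: idle
cycle 18: W1.I3

Answer: 19 cycles, utilization 14/19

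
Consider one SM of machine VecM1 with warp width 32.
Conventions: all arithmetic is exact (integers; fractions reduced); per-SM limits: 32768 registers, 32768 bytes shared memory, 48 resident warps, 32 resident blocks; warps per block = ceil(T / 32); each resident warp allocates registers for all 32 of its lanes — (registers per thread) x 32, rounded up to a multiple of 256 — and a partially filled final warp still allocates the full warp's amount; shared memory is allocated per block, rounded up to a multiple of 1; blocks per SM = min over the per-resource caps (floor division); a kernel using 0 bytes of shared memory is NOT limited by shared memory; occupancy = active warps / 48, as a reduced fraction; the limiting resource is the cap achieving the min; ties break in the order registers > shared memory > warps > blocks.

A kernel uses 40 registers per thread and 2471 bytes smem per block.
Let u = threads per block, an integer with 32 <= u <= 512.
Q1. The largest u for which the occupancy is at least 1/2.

Answer: u = 384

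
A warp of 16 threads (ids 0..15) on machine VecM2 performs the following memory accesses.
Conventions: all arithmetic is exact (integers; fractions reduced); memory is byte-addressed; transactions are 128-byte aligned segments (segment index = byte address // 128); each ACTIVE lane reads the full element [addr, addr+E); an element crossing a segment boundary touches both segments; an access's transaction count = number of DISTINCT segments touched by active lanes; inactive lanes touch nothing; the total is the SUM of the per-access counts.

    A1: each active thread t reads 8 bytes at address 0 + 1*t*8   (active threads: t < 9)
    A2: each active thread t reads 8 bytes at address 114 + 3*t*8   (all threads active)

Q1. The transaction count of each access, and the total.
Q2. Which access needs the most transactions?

A1: 1 transaction
A2: 4 transactions

Answer: 1,4; total 5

Answer: A2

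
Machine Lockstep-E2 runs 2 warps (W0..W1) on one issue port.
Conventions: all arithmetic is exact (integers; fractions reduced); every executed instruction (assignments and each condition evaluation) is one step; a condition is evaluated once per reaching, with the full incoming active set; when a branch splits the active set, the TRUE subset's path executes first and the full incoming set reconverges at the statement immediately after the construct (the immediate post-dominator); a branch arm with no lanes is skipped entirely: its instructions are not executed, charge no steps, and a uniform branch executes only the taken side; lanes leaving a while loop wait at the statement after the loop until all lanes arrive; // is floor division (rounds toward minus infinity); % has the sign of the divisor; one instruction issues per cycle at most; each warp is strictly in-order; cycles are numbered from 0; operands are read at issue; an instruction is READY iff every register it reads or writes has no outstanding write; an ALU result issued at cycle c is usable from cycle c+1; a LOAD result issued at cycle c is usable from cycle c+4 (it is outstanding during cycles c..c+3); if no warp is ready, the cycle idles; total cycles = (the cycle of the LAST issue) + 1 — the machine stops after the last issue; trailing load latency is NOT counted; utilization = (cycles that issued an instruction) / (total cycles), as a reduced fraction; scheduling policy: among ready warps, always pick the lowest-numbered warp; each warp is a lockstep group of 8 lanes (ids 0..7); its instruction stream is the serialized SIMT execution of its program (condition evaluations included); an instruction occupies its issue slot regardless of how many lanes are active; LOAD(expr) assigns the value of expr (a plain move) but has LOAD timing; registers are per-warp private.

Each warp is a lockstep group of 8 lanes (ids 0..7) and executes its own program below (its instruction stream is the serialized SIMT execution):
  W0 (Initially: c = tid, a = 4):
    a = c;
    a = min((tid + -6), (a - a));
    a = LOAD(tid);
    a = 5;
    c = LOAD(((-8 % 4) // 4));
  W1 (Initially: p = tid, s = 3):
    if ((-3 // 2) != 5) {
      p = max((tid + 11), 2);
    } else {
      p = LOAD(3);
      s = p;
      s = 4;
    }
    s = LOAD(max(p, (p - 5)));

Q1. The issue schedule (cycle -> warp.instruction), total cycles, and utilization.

cycle 0: W0.I0
cycle 1: W0.I1
cycle 2: W0.I2
cycle 3: W1.I0
cycle 4: W1.I1
cycle 5: W1.I2
cycle 6: W0.I3
cycle 7: W0.I4

Answer: 8 cycles, utilization 1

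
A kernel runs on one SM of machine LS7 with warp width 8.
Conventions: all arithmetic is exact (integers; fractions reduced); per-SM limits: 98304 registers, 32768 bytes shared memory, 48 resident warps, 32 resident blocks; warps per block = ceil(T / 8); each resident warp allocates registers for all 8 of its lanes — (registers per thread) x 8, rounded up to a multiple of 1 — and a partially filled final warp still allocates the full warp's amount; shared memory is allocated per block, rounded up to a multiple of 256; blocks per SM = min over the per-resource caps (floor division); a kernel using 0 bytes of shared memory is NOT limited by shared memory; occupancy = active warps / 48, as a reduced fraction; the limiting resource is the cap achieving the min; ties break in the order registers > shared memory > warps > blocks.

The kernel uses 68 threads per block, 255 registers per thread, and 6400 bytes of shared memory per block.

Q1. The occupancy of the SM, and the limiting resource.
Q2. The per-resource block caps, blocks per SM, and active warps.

Answer: occupancy 15/16, limited by registers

registers: 5 blocks
shared memory: 5 blocks
warps: 5 blocks
blocks: 32 blocks

Answer: 5 blocks, 45 active warps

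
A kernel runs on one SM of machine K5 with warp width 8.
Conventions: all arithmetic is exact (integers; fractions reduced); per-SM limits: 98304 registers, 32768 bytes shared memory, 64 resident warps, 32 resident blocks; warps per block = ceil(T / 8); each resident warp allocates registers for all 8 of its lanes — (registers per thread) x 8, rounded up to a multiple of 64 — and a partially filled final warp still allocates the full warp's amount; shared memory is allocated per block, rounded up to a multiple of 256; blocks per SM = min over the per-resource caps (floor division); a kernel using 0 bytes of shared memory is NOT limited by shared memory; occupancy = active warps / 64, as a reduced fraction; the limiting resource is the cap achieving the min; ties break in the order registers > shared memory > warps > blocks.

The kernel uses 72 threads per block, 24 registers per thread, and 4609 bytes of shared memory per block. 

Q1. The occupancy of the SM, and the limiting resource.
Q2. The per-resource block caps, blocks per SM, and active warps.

Answer: occupancy 27/32, limited by shared memory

registers: 56 blocks
shared memory: 6 blocks
warps: 7 blocks
blocks: 32 blocks

Answer: 6 blocks, 54 active warps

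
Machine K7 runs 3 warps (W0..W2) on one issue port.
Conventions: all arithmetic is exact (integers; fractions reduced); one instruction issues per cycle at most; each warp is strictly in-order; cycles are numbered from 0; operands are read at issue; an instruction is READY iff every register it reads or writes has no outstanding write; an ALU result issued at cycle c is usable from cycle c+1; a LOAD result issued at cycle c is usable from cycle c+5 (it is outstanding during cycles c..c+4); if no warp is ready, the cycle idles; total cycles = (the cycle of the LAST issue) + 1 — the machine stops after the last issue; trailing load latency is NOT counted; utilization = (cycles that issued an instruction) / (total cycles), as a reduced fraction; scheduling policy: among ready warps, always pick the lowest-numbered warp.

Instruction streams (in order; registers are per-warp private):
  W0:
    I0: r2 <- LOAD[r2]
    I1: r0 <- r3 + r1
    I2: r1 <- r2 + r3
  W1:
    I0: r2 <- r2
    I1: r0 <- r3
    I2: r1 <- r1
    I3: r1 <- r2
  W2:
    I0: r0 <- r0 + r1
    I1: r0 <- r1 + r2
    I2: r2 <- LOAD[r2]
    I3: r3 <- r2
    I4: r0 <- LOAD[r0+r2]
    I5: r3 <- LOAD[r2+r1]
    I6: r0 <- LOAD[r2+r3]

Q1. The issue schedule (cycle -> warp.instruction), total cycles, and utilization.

cycle 0: W0.I0
cycle 1: W0.I1
cycle 2: W1.I0
cycle 3: W1.I1
cycle 4: W1.I2
cycle 5: W0.I2
cycle 6: W1.I3
cycle 7: W2.I0
cycle 8: W2.I1
cycle 9: W2.I2
cycle 10: idle
cycle 11: idle
cycle 12: idle
cycle 13: idle
cycle 14: W2.I3
cycle 15: W2.I4
cycle 16: W2.I5
cycle 17: idle
cycle 18: idle
cycle 19: idle
cycle 20: idle
cycle 21: W2.I6

Answer: 22 cycles, utilization 7/11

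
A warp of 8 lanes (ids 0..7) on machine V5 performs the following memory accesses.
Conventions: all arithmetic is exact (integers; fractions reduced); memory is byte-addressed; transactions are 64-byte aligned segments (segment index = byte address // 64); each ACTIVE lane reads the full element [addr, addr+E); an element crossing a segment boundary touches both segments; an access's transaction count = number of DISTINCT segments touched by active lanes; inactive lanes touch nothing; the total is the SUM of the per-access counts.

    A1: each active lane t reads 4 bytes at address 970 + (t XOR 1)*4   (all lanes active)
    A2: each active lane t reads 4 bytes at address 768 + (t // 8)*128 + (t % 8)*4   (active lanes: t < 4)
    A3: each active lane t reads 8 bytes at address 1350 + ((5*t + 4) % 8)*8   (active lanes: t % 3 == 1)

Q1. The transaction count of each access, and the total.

A1: 1 transaction
A2: 1 transaction
A3: 2 transactions

Answer: 1,1,2; total 4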